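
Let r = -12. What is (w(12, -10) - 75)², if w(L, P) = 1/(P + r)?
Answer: 2725801/484 ≈ 5631.8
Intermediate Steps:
w(L, P) = 1/(-12 + P) (w(L, P) = 1/(P - 12) = 1/(-12 + P))
(w(12, -10) - 75)² = (1/(-12 - 10) - 75)² = (1/(-22) - 75)² = (-1/22 - 75)² = (-1651/22)² = 2725801/484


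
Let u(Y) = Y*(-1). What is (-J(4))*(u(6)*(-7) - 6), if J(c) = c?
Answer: -144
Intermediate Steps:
u(Y) = -Y
(-J(4))*(u(6)*(-7) - 6) = (-1*4)*(-1*6*(-7) - 6) = -4*(-6*(-7) - 6) = -4*(42 - 6) = -4*36 = -144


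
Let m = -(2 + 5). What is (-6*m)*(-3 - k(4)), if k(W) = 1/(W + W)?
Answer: -525/4 ≈ -131.25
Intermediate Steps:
k(W) = 1/(2*W)
m = -7 (m = -1*7 = -7)
(-6*m)*(-3 - k(4)) = (-6*(-7))*(-3 - 1/(2*4)) = 42*(-3 - 1/(2*4)) = 42*(-3 - 1*⅛) = 42*(-3 - ⅛) = 42*(-25/8) = -525/4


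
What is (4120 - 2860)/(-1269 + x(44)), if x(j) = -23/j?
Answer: -55440/55859 ≈ -0.99250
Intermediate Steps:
(4120 - 2860)/(-1269 + x(44)) = (4120 - 2860)/(-1269 - 23/44) = 1260/(-1269 - 23*1/44) = 1260/(-1269 - 23/44) = 1260/(-55859/44) = 1260*(-44/55859) = -55440/55859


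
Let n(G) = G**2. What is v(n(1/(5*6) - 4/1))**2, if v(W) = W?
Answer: 200533921/810000 ≈ 247.57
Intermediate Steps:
v(n(1/(5*6) - 4/1))**2 = ((1/(5*6) - 4/1)**2)**2 = (((1/5)*(1/6) - 4*1)**2)**2 = ((1/30 - 4)**2)**2 = ((-119/30)**2)**2 = (14161/900)**2 = 200533921/810000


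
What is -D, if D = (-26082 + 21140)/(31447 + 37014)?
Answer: 4942/68461 ≈ 0.072187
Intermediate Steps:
D = -4942/68461 ≈ -0.072187
-D = -1*(-4942/68461) = 4942/68461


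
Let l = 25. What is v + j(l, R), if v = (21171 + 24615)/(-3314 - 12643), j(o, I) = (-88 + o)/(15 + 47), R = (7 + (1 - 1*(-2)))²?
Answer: -1281341/329778 ≈ -3.8855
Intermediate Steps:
R = 100 (R = (7 + (1 + 2))² = (7 + 3)² = 10² = 100)
j(o, I) = -44/31 + o/62 (j(o, I) = (-88 + o)/62 = (-88 + o)*(1/62) = -44/31 + o/62)
v = -15262/5319 (v = 45786/(-15957) = 45786*(-1/15957) = -15262/5319 ≈ -2.8693)
v + j(l, R) = -15262/5319 + (-44/31 + (1/62)*25) = -15262/5319 + (-44/31 + 25/62) = -15262/5319 - 63/62 = -1281341/329778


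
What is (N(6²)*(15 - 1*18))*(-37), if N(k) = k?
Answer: 3996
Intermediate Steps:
(N(6²)*(15 - 1*18))*(-37) = (6²*(15 - 1*18))*(-37) = (36*(15 - 18))*(-37) = (36*(-3))*(-37) = -108*(-37) = 3996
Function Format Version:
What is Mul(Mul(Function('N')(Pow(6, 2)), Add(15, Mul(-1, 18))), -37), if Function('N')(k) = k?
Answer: 3996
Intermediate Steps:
Mul(Mul(Function('N')(Pow(6, 2)), Add(15, Mul(-1, 18))), -37) = Mul(Mul(Pow(6, 2), Add(15, Mul(-1, 18))), -37) = Mul(Mul(36, Add(15, -18)), -37) = Mul(Mul(36, -3), -37) = Mul(-108, -37) = 3996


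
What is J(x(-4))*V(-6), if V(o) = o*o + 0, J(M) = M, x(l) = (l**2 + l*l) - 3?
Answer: 1044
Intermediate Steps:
x(l) = -3 + 2*l**2 (x(l) = (l**2 + l**2) - 3 = 2*l**2 - 3 = -3 + 2*l**2)
V(o) = o**2 (V(o) = o**2 + 0 = o**2)
J(x(-4))*V(-6) = (-3 + 2*(-4)**2)*(-6)**2 = (-3 + 2*16)*36 = (-3 + 32)*36 = 29*36 = 1044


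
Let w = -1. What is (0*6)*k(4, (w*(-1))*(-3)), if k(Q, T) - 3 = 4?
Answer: 0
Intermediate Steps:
k(Q, T) = 7 (k(Q, T) = 3 + 4 = 7)
(0*6)*k(4, (w*(-1))*(-3)) = (0*6)*7 = 0*7 = 0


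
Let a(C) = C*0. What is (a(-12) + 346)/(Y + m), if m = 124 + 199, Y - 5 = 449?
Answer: 346/777 ≈ 0.44530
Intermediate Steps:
a(C) = 0
Y = 454 (Y = 5 + 449 = 454)
m = 323
(a(-12) + 346)/(Y + m) = (0 + 346)/(454 + 323) = 346/777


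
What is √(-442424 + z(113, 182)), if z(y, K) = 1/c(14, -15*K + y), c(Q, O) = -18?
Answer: I*√15927266/6 ≈ 665.15*I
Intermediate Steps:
z(y, K) = -1/18 (z(y, K) = 1/(-18) = -1/18)
√(-442424 + z(113, 182)) = √(-442424 - 1/18) = √(-7963633/18) = I*√15927266/6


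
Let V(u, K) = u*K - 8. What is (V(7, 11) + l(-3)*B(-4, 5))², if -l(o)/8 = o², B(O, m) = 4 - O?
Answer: 257049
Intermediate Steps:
l(o) = -8*o²
V(u, K) = -8 + K*u (V(u, K) = K*u - 8 = -8 + K*u)
(V(7, 11) + l(-3)*B(-4, 5))² = ((-8 + 11*7) + (-8*(-3)²)*(4 - 1*(-4)))² = ((-8 + 77) + (-8*9)*(4 + 4))² = (69 - 72*8)² = (69 - 576)² = (-507)² = 257049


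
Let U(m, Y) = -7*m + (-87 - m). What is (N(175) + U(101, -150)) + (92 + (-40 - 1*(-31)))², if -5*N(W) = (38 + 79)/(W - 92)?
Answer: 2487393/415 ≈ 5993.7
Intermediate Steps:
U(m, Y) = -87 - 8*m
N(W) = -117/(5*(-92 + W)) (N(W) = -(38 + 79)/(5*(W - 92)) = -117/(5*(-92 + W)))
(N(175) + U(101, -150)) + (92 + (-40 - 1*(-31)))² = (-117/(-460 + 5*175) + (-87 - 8*101)) + (92 + (-40 - 1*(-31)))² = (-117/(-460 + 875) + (-87 - 808)) + (92 + (-40 + 31))² = (-117/415 - 895) + (92 - 9)² = (-117*1/415 - 895) + 83² = (-117/415 - 895) + 6889 = -371542/415 + 6889 = 2487393/415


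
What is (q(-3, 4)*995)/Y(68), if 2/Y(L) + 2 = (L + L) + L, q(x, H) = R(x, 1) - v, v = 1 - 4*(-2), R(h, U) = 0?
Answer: -904455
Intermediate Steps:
v = 9 (v = 1 + 8 = 9)
q(x, H) = -9 (q(x, H) = 0 - 1*9 = 0 - 9 = -9)
Y(L) = 2/(-2 + 3*L) (Y(L) = 2/(-2 + ((L + L) + L)) = 2/(-2 + (2*L + L)) = 2/(-2 + 3*L))
(q(-3, 4)*995)/Y(68) = (-9*995)/((2/(-2 + 3*68))) = -8955/(2/(-2 + 204)) = -8955/(2/202) = -8955/(2*(1/202)) = -8955/1/101 = -8955*101 = -904455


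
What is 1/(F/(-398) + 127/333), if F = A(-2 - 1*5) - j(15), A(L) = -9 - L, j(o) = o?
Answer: 132534/56207 ≈ 2.3580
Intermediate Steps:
F = -17 (F = (-9 - (-2 - 1*5)) - 1*15 = (-9 - (-2 - 5)) - 15 = (-9 - 1*(-7)) - 15 = (-9 + 7) - 15 = -2 - 15 = -17)
1/(F/(-398) + 127/333) = 1/(-17/(-398) + 127/333) = 1/(-17*(-1/398) + 127*(1/333)) = 1/(17/398 + 127/333) = 1/(56207/132534) = 132534/56207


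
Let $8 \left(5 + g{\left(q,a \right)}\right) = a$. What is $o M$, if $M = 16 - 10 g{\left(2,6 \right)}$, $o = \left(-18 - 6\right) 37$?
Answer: $-51948$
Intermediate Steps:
$o = -888$ ($o = \left(-24\right) 37 = -888$)
$g{\left(q,a \right)} = -5 + \frac{a}{8}$
$M = \frac{117}{2}$ ($M = 16 - 10 \left(-5 + \frac{1}{8} \cdot 6\right) = 16 - 10 \left(-5 + \frac{3}{4}\right) = 16 - - \frac{85}{2} = 16 + \frac{85}{2} = \frac{117}{2} \approx 58.5$)
$o M = \left(-888\right) \frac{117}{2} = -51948$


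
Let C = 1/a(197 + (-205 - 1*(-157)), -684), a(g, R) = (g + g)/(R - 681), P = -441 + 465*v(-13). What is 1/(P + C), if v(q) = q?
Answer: -298/1934193 ≈ -0.00015407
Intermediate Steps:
P = -6486 (P = -441 + 465*(-13) = -441 - 6045 = -6486)
a(g, R) = 2*g/(-681 + R) (a(g, R) = (2*g)/(-681 + R) = 2*g/(-681 + R))
C = -1365/298 (C = 1/(2*(197 + (-205 - 1*(-157)))/(-681 - 684)) = 1/(2*(197 + (-205 + 157))/(-1365)) = 1/(2*(197 - 48)*(-1/1365)) = 1/(2*149*(-1/1365)) = 1/(-298/1365) = -1365/298 ≈ -4.5805)
1/(P + C) = 1/(-6486 - 1365/298) = 1/(-1934193/298) = -298/1934193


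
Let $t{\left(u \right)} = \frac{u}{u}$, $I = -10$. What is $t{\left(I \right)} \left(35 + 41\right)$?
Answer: $76$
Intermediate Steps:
$t{\left(u \right)} = 1$
$t{\left(I \right)} \left(35 + 41\right) = 1 \left(35 + 41\right) = 1 \cdot 76 = 76$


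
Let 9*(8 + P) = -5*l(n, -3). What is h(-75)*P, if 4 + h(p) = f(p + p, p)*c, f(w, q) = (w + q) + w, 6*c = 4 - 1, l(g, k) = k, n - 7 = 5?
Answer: 7277/6 ≈ 1212.8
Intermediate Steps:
n = 12 (n = 7 + 5 = 12)
c = 1/2 (c = (4 - 1)/6 = (1/6)*3 = 1/2 ≈ 0.50000)
f(w, q) = q + 2*w (f(w, q) = (q + w) + w = q + 2*w)
P = -19/3 (P = -8 + (-5*(-3))/9 = -8 + (1/9)*15 = -8 + 5/3 = -19/3 ≈ -6.3333)
h(p) = -4 + 5*p/2 (h(p) = -4 + (p + 2*(p + p))*(1/2) = -4 + (p + 2*(2*p))*(1/2) = -4 + (p + 4*p)*(1/2) = -4 + (5*p)*(1/2) = -4 + 5*p/2)
h(-75)*P = (-4 + (5/2)*(-75))*(-19/3) = (-4 - 375/2)*(-19/3) = -383/2*(-19/3) = 7277/6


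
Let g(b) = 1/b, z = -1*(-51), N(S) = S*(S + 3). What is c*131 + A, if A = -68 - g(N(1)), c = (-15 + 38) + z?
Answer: 38503/4 ≈ 9625.8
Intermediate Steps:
N(S) = S*(3 + S)
z = 51
c = 74 (c = (-15 + 38) + 51 = 23 + 51 = 74)
A = -273/4 (A = -68 - 1/(1*(3 + 1)) = -68 - 1/(1*4) = -68 - 1/4 = -68 - 1*¼ = -68 - ¼ = -273/4 ≈ -68.250)
c*131 + A = 74*131 - 273/4 = 9694 - 273/4 = 38503/4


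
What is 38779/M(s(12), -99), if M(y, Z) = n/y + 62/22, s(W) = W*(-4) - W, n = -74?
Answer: 12797070/1337 ≈ 9571.5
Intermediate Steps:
s(W) = -5*W (s(W) = -4*W - W = -5*W)
M(y, Z) = 31/11 - 74/y (M(y, Z) = -74/y + 62/22 = -74/y + 62*(1/22) = -74/y + 31/11 = 31/11 - 74/y)
38779/M(s(12), -99) = 38779/(31/11 - 74/((-5*12))) = 38779/(31/11 - 74/(-60)) = 38779/(31/11 - 74*(-1/60)) = 38779/(31/11 + 37/30) = 38779/(1337/330) = 38779*(330/1337) = 12797070/1337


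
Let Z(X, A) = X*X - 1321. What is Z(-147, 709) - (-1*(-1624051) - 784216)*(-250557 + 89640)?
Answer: 135143748983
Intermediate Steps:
Z(X, A) = -1321 + X² (Z(X, A) = X² - 1321 = -1321 + X²)
Z(-147, 709) - (-1*(-1624051) - 784216)*(-250557 + 89640) = (-1321 + (-147)²) - (-1*(-1624051) - 784216)*(-250557 + 89640) = (-1321 + 21609) - (1624051 - 784216)*(-160917) = 20288 - 839835*(-160917) = 20288 - 1*(-135143728695) = 20288 + 135143728695 = 135143748983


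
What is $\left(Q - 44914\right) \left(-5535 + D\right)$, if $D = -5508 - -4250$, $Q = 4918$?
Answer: $271692828$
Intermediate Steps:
$D = -1258$ ($D = -5508 + 4250 = -1258$)
$\left(Q - 44914\right) \left(-5535 + D\right) = \left(4918 - 44914\right) \left(-5535 - 1258\right) = \left(-39996\right) \left(-6793\right) = 271692828$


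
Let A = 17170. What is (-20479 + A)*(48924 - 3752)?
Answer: -149474148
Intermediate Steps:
(-20479 + A)*(48924 - 3752) = (-20479 + 17170)*(48924 - 3752) = -3309*45172 = -149474148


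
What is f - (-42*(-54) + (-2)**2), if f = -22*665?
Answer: -16902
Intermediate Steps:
f = -14630
f - (-42*(-54) + (-2)**2) = -14630 - (-42*(-54) + (-2)**2) = -14630 - (2268 + 4) = -14630 - 1*2272 = -14630 - 2272 = -16902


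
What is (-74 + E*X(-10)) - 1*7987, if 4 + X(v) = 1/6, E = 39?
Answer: -16421/2 ≈ -8210.5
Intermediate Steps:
X(v) = -23/6 (X(v) = -4 + 1/6 = -4 + ⅙ = -23/6)
(-74 + E*X(-10)) - 1*7987 = (-74 + 39*(-23/6)) - 1*7987 = (-74 - 299/2) - 7987 = -447/2 - 7987 = -16421/2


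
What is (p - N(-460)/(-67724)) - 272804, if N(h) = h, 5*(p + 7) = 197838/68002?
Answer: -785245156538191/2878354655 ≈ -2.7281e+5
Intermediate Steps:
p = -1091116/170005 (p = -7 + (197838/68002)/5 = -7 + (197838*(1/68002))/5 = -7 + (⅕)*(98919/34001) = -7 + 98919/170005 = -1091116/170005 ≈ -6.4181)
(p - N(-460)/(-67724)) - 272804 = (-1091116/170005 - (-460)/(-67724)) - 272804 = (-1091116/170005 - (-460)*(-1)/67724) - 272804 = (-1091116/170005 - 1*115/16931) - 272804 = (-1091116/170005 - 115/16931) - 272804 = -18493235571/2878354655 - 272804 = -785245156538191/2878354655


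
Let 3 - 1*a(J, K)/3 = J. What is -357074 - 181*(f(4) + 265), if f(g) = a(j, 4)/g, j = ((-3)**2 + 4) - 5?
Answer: -1617441/4 ≈ -4.0436e+5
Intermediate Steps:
j = 8 (j = (9 + 4) - 5 = 13 - 5 = 8)
a(J, K) = 9 - 3*J
f(g) = -15/g (f(g) = (9 - 3*8)/g = (9 - 24)/g = -15/g)
-357074 - 181*(f(4) + 265) = -357074 - 181*(-15/4 + 265) = -357074 - 181*1045/4 = -357074 - 189145/4 = -1617441/4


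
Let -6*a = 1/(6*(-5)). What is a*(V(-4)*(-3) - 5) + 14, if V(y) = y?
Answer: 2527/180 ≈ 14.039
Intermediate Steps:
a = 1/180 (a = -1/(6*(6*(-5))) = -⅙/(-30) = -⅙*(-1/30) = 1/180 ≈ 0.0055556)
a*(V(-4)*(-3) - 5) + 14 = (-4*(-3) - 5)/180 + 14 = (12 - 5)/180 + 14 = (1/180)*7 + 14 = 7/180 + 14 = 2527/180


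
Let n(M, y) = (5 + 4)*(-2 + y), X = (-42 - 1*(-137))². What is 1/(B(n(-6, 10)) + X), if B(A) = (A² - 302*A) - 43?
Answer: -1/7578 ≈ -0.00013196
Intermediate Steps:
X = 9025 (X = (-42 + 137)² = 95² = 9025)
n(M, y) = -18 + 9*y (n(M, y) = 9*(-2 + y) = -18 + 9*y)
B(A) = -43 + A² - 302*A
1/(B(n(-6, 10)) + X) = 1/((-43 + (-18 + 9*10)² - 302*(-18 + 9*10)) + 9025) = 1/((-43 + (-18 + 90)² - 302*(-18 + 90)) + 9025) = 1/((-43 + 72² - 302*72) + 9025) = 1/((-43 + 5184 - 21744) + 9025) = 1/(-16603 + 9025) = 1/(-7578) = -1/7578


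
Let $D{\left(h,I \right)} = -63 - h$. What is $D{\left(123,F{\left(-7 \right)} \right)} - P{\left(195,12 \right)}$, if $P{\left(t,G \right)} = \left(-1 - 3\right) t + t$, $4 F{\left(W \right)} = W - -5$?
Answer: $399$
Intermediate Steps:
$F{\left(W \right)} = \frac{5}{4} + \frac{W}{4}$ ($F{\left(W \right)} = \frac{W - -5}{4} = \frac{W + 5}{4} = \frac{5 + W}{4} = \frac{5}{4} + \frac{W}{4}$)
$P{\left(t,G \right)} = - 3 t$ ($P{\left(t,G \right)} = \left(-1 - 3\right) t + t = - 4 t + t = - 3 t$)
$D{\left(123,F{\left(-7 \right)} \right)} - P{\left(195,12 \right)} = \left(-63 - 123\right) - \left(-3\right) 195 = \left(-63 - 123\right) - -585 = -186 + 585 = 399$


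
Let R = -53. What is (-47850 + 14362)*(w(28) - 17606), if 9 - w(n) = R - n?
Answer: 586575808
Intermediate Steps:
w(n) = 62 + n (w(n) = 9 - (-53 - n) = 9 + (53 + n) = 62 + n)
(-47850 + 14362)*(w(28) - 17606) = (-47850 + 14362)*((62 + 28) - 17606) = -33488*(90 - 17606) = -33488*(-17516) = 586575808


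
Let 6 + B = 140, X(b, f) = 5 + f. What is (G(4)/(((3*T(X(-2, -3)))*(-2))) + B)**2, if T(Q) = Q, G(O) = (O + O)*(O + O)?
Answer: 148996/9 ≈ 16555.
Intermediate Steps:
B = 134 (B = -6 + 140 = 134)
G(O) = 4*O**2 (G(O) = (2*O)*(2*O) = 4*O**2)
(G(4)/(((3*T(X(-2, -3)))*(-2))) + B)**2 = ((4*4**2)/(((3*(5 - 3))*(-2))) + 134)**2 = ((4*16)/(((3*2)*(-2))) + 134)**2 = (64/((6*(-2))) + 134)**2 = (64/(-12) + 134)**2 = (64*(-1/12) + 134)**2 = (-16/3 + 134)**2 = (386/3)**2 = 148996/9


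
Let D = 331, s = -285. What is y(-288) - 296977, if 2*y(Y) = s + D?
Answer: -296954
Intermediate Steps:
y(Y) = 23 (y(Y) = (-285 + 331)/2 = (½)*46 = 23)
y(-288) - 296977 = 23 - 296977 = -296954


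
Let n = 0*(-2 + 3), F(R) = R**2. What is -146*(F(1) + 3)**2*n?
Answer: 0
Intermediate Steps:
n = 0 (n = 0*1 = 0)
-146*(F(1) + 3)**2*n = -146*(1**2 + 3)**2*0 = -146*(1 + 3)**2*0 = -146*4**2*0 = -2336*0 = -146*0 = 0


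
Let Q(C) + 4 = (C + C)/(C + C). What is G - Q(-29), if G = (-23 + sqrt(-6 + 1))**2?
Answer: 527 - 46*I*sqrt(5) ≈ 527.0 - 102.86*I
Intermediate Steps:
G = (-23 + I*sqrt(5))**2 (G = (-23 + sqrt(-5))**2 = (-23 + I*sqrt(5))**2 ≈ 524.0 - 102.86*I)
Q(C) = -3 (Q(C) = -4 + (C + C)/(C + C) = -4 + (2*C)/((2*C)) = -4 + (2*C)*(1/(2*C)) = -4 + 1 = -3)
G - Q(-29) = (23 - I*sqrt(5))**2 - 1*(-3) = (23 - I*sqrt(5))**2 + 3 = 3 + (23 - I*sqrt(5))**2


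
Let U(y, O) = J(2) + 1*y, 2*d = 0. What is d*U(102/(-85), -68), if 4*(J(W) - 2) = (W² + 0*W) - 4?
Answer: 0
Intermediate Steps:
d = 0 (d = (½)*0 = 0)
J(W) = 1 + W²/4 (J(W) = 2 + ((W² + 0*W) - 4)/4 = 2 + ((W² + 0) - 4)/4 = 2 + (W² - 4)/4 = 2 + (-4 + W²)/4 = 2 + (-1 + W²/4) = 1 + W²/4)
U(y, O) = 2 + y (U(y, O) = (1 + (¼)*2²) + 1*y = (1 + (¼)*4) + y = (1 + 1) + y = 2 + y)
d*U(102/(-85), -68) = 0*(2 + 102/(-85)) = 0*(2 + 102*(-1/85)) = 0*(2 - 6/5) = 0*(⅘) = 0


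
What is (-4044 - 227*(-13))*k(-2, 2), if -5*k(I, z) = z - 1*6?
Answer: -4372/5 ≈ -874.40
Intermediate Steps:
k(I, z) = 6/5 - z/5 (k(I, z) = -(z - 1*6)/5 = -(z - 6)/5 = -(-6 + z)/5 = 6/5 - z/5)
(-4044 - 227*(-13))*k(-2, 2) = (-4044 - 227*(-13))*(6/5 - ⅕*2) = (-4044 + 2951)*(6/5 - ⅖) = -1093*⅘ = -4372/5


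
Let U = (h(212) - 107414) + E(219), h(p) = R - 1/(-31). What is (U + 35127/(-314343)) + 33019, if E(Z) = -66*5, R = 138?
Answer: -80758190685/1082737 ≈ -74587.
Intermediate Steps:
E(Z) = -330
h(p) = 4279/31 (h(p) = 138 - 1/(-31) = 138 - 1*(-1/31) = 138 + 1/31 = 4279/31)
U = -3335785/31 (U = (4279/31 - 107414) - 330 = -3325555/31 - 330 = -3335785/31 ≈ -1.0761e+5)
(U + 35127/(-314343)) + 33019 = (-3335785/31 + 35127/(-314343)) + 33019 = (-3335785/31 + 35127*(-1/314343)) + 33019 = (-3335785/31 - 3903/34927) + 33019 = -116509083688/1082737 + 33019 = -80758190685/1082737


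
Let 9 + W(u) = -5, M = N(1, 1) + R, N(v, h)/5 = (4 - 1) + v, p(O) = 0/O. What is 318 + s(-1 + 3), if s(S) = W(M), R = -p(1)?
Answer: 304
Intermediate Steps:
p(O) = 0
N(v, h) = 15 + 5*v (N(v, h) = 5*((4 - 1) + v) = 5*(3 + v) = 15 + 5*v)
R = 0 (R = -1*0 = 0)
M = 20 (M = (15 + 5*1) + 0 = (15 + 5) + 0 = 20 + 0 = 20)
W(u) = -14 (W(u) = -9 - 5 = -14)
s(S) = -14
318 + s(-1 + 3) = 318 - 14 = 304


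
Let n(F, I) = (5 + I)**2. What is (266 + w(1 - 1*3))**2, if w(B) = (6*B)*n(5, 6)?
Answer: 1406596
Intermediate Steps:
w(B) = 726*B (w(B) = (6*B)*(5 + 6)**2 = (6*B)*11**2 = (6*B)*121 = 726*B)
(266 + w(1 - 1*3))**2 = (266 + 726*(1 - 1*3))**2 = (266 + 726*(1 - 3))**2 = (266 + 726*(-2))**2 = (266 - 1452)**2 = (-1186)**2 = 1406596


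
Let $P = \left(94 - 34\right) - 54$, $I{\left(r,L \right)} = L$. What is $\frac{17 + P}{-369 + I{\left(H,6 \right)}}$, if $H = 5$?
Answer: $- \frac{23}{363} \approx -0.063361$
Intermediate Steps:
$P = 6$ ($P = 60 - 54 = 6$)
$\frac{17 + P}{-369 + I{\left(H,6 \right)}} = \frac{17 + 6}{-369 + 6} = \frac{23}{-363} = 23 \left(- \frac{1}{363}\right) = - \frac{23}{363}$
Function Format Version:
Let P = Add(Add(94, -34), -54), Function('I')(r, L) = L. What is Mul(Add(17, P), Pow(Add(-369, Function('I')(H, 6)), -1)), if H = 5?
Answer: Rational(-23, 363) ≈ -0.063361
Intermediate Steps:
P = 6 (P = Add(60, -54) = 6)
Mul(Add(17, P), Pow(Add(-369, Function('I')(H, 6)), -1)) = Mul(Add(17, 6), Pow(Add(-369, 6), -1)) = Mul(23, Pow(-363, -1)) = Mul(23, Rational(-1, 363)) = Rational(-23, 363)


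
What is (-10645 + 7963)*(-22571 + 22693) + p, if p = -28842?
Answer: -356046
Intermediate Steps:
(-10645 + 7963)*(-22571 + 22693) + p = (-10645 + 7963)*(-22571 + 22693) - 28842 = -2682*122 - 28842 = -327204 - 28842 = -356046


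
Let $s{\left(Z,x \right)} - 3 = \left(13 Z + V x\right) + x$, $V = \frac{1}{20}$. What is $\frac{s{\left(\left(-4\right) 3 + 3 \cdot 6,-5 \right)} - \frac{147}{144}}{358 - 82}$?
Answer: $\frac{3587}{13248} \approx 0.27076$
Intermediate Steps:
$V = \frac{1}{20} \approx 0.05$
$s{\left(Z,x \right)} = 3 + 13 Z + \frac{21 x}{20}$ ($s{\left(Z,x \right)} = 3 + \left(\left(13 Z + \frac{x}{20}\right) + x\right) = 3 + \left(13 Z + \frac{21 x}{20}\right) = 3 + 13 Z + \frac{21 x}{20}$)
$\frac{s{\left(\left(-4\right) 3 + 3 \cdot 6,-5 \right)} - \frac{147}{144}}{358 - 82} = \frac{\left(3 + 13 \left(\left(-4\right) 3 + 3 \cdot 6\right) + \frac{21}{20} \left(-5\right)\right) - \frac{147}{144}}{358 - 82} = \frac{\left(3 + 13 \left(-12 + 18\right) - \frac{21}{4}\right) - \frac{49}{48}}{276} = \left(\left(3 + 13 \cdot 6 - \frac{21}{4}\right) - \frac{49}{48}\right) \frac{1}{276} = \left(\left(3 + 78 - \frac{21}{4}\right) - \frac{49}{48}\right) \frac{1}{276} = \left(\frac{303}{4} - \frac{49}{48}\right) \frac{1}{276} = \frac{3587}{48} \cdot \frac{1}{276} = \frac{3587}{13248}$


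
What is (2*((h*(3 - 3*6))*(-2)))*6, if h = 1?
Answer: 360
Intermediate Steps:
(2*((h*(3 - 3*6))*(-2)))*6 = (2*((1*(3 - 3*6))*(-2)))*6 = (2*((1*(3 - 18))*(-2)))*6 = (2*((1*(-15))*(-2)))*6 = (2*(-15*(-2)))*6 = (2*30)*6 = 60*6 = 360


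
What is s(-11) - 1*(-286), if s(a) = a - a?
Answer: 286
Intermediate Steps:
s(a) = 0
s(-11) - 1*(-286) = 0 - 1*(-286) = 0 + 286 = 286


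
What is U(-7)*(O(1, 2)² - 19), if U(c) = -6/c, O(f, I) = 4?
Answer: -18/7 ≈ -2.5714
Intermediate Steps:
U(-7)*(O(1, 2)² - 19) = (-6/(-7))*(4² - 19) = (-6*(-⅐))*(16 - 19) = (6/7)*(-3) = -18/7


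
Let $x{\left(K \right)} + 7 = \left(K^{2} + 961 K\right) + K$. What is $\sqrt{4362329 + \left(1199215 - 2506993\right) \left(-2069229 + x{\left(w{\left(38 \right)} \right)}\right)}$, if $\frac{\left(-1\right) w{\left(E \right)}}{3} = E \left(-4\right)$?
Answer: $\sqrt{1860485962913} \approx 1.364 \cdot 10^{6}$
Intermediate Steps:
$w{\left(E \right)} = 12 E$ ($w{\left(E \right)} = - 3 E \left(-4\right) = - 3 \left(- 4 E\right) = 12 E$)
$x{\left(K \right)} = -7 + K^{2} + 962 K$ ($x{\left(K \right)} = -7 + \left(\left(K^{2} + 961 K\right) + K\right) = -7 + \left(K^{2} + 962 K\right) = -7 + K^{2} + 962 K$)
$\sqrt{4362329 + \left(1199215 - 2506993\right) \left(-2069229 + x{\left(w{\left(38 \right)} \right)}\right)} = \sqrt{4362329 + \left(1199215 - 2506993\right) \left(-2069229 + \left(-7 + \left(12 \cdot 38\right)^{2} + 962 \cdot 12 \cdot 38\right)\right)} = \sqrt{4362329 - 1307778 \left(-2069229 + \left(-7 + 456^{2} + 962 \cdot 456\right)\right)} = \sqrt{4362329 - 1307778 \left(-2069229 + \left(-7 + 207936 + 438672\right)\right)} = \sqrt{4362329 - 1307778 \left(-2069229 + 646601\right)} = \sqrt{4362329 - -1860481600584} = \sqrt{4362329 + 1860481600584} = \sqrt{1860485962913}$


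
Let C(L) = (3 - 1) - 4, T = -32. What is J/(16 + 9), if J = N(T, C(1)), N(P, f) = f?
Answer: -2/25 ≈ -0.080000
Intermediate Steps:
C(L) = -2 (C(L) = 2 - 4 = -2)
J = -2
J/(16 + 9) = -2/(16 + 9) = -2/25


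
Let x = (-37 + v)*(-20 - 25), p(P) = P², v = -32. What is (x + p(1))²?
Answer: 9647236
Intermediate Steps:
x = 3105 (x = (-37 - 32)*(-20 - 25) = -69*(-45) = 3105)
(x + p(1))² = (3105 + 1²)² = (3105 + 1)² = 3106² = 9647236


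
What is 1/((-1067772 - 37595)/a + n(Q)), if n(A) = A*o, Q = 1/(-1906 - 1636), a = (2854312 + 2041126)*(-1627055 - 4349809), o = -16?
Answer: 51818339216331072/234076894776413 ≈ 221.37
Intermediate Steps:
a = -29259367146432 (a = 4895438*(-5976864) = -29259367146432)
Q = -1/3542 (Q = 1/(-3542) = -1/3542 ≈ -0.00028233)
n(A) = -16*A (n(A) = A*(-16) = -16*A)
1/((-1067772 - 37595)/a + n(Q)) = 1/((-1067772 - 37595)/(-29259367146432) - 16*(-1/3542)) = 1/(-1105367*(-1/29259367146432) + 8/1771) = 1/(1105367/29259367146432 + 8/1771) = 1/(234076894776413/51818339216331072) = 51818339216331072/234076894776413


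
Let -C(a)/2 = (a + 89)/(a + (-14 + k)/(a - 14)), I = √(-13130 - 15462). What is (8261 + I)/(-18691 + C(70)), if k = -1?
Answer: -32259205/73006163 - 15620*I*√1787/73006163 ≈ -0.44187 - 0.0090445*I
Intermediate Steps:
I = 4*I*√1787 (I = √(-28592) = 4*I*√1787 ≈ 169.09*I)
C(a) = -2*(89 + a)/(a - 15/(-14 + a)) (C(a) = -2*(a + 89)/(a + (-14 - 1)/(a - 14)) = -2*(89 + a)/(a - 15/(-14 + a)))
(8261 + I)/(-18691 + C(70)) = (8261 + 4*I*√1787)/(-18691 + 2*(-1246 + 70² + 75*70)/(15 - 1*70² + 14*70)) = (8261 + 4*I*√1787)/(-18691 + 2*(-1246 + 4900 + 5250)/(15 - 1*4900 + 980)) = (8261 + 4*I*√1787)/(-18691 + 2*8904/(15 - 4900 + 980)) = (8261 + 4*I*√1787)/(-18691 + 2*8904/(-3905)) = (8261 + 4*I*√1787)/(-18691 + 2*(-1/3905)*8904) = (8261 + 4*I*√1787)/(-18691 - 17808/3905) = (8261 + 4*I*√1787)/(-73006163/3905) = (8261 + 4*I*√1787)*(-3905/73006163) = -32259205/73006163 - 15620*I*√1787/73006163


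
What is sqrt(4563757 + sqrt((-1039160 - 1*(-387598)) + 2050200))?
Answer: sqrt(4563757 + sqrt(1398638)) ≈ 2136.6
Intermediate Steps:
sqrt(4563757 + sqrt((-1039160 - 1*(-387598)) + 2050200)) = sqrt(4563757 + sqrt((-1039160 + 387598) + 2050200)) = sqrt(4563757 + sqrt(-651562 + 2050200)) = sqrt(4563757 + sqrt(1398638))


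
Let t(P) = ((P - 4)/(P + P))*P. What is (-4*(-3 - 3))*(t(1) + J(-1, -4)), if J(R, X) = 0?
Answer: -36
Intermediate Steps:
t(P) = -2 + P/2 (t(P) = ((-4 + P)/((2*P)))*P = ((-4 + P)*(1/(2*P)))*P = ((-4 + P)/(2*P))*P = -2 + P/2)
(-4*(-3 - 3))*(t(1) + J(-1, -4)) = (-4*(-3 - 3))*((-2 + (½)*1) + 0) = (-4*(-6))*((-2 + ½) + 0) = 24*(-3/2 + 0) = 24*(-3/2) = -36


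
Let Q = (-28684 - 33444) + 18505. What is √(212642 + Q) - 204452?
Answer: -204452 + √169019 ≈ -2.0404e+5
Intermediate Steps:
Q = -43623 (Q = -62128 + 18505 = -43623)
√(212642 + Q) - 204452 = √(212642 - 43623) - 204452 = √169019 - 204452 = -204452 + √169019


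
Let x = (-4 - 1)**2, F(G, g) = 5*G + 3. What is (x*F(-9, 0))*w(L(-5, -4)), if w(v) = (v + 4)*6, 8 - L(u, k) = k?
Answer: -100800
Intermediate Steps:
F(G, g) = 3 + 5*G
L(u, k) = 8 - k
x = 25 (x = (-5)**2 = 25)
w(v) = 24 + 6*v (w(v) = (4 + v)*6 = 24 + 6*v)
(x*F(-9, 0))*w(L(-5, -4)) = (25*(3 + 5*(-9)))*(24 + 6*(8 - 1*(-4))) = (25*(3 - 45))*(24 + 6*(8 + 4)) = (25*(-42))*(24 + 6*12) = -1050*(24 + 72) = -1050*96 = -100800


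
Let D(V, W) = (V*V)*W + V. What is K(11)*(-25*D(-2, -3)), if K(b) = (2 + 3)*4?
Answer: 7000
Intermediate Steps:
K(b) = 20 (K(b) = 5*4 = 20)
D(V, W) = V + W*V² (D(V, W) = V²*W + V = W*V² + V = V + W*V²)
K(11)*(-25*D(-2, -3)) = 20*(-(-50)*(1 - 2*(-3))) = 20*(-(-50)*(1 + 6)) = 20*(-(-50)*7) = 20*(-25*(-14)) = 20*350 = 7000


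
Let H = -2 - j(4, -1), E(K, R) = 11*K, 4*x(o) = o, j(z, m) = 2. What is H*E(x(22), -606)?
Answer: -242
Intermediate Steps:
x(o) = o/4
H = -4 (H = -2 - 1*2 = -2 - 2 = -4)
H*E(x(22), -606) = -44*(1/4)*22 = -44*11/2 = -4*121/2 = -242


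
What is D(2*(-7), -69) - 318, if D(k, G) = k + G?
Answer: -401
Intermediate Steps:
D(k, G) = G + k
D(2*(-7), -69) - 318 = (-69 + 2*(-7)) - 318 = (-69 - 14) - 318 = -83 - 318 = -401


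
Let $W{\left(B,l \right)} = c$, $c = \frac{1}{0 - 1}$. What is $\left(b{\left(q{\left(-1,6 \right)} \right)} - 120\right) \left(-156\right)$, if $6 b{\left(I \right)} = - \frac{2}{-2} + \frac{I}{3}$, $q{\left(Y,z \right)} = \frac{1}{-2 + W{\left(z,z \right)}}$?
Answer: $\frac{168272}{9} \approx 18697.0$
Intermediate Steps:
$c = -1$ ($c = \frac{1}{-1} = -1$)
$W{\left(B,l \right)} = -1$
$q{\left(Y,z \right)} = - \frac{1}{3}$ ($q{\left(Y,z \right)} = \frac{1}{-2 - 1} = \frac{1}{-3} = - \frac{1}{3}$)
$b{\left(I \right)} = \frac{1}{6} + \frac{I}{18}$ ($b{\left(I \right)} = \frac{- \frac{2}{-2} + \frac{I}{3}}{6} = \frac{\left(-2\right) \left(- \frac{1}{2}\right) + I \frac{1}{3}}{6} = \frac{1 + \frac{I}{3}}{6} = \frac{1}{6} + \frac{I}{18}$)
$\left(b{\left(q{\left(-1,6 \right)} \right)} - 120\right) \left(-156\right) = \left(\left(\frac{1}{6} + \frac{1}{18} \left(- \frac{1}{3}\right)\right) - 120\right) \left(-156\right) = \left(\left(\frac{1}{6} - \frac{1}{54}\right) - 120\right) \left(-156\right) = \left(\frac{4}{27} - 120\right) \left(-156\right) = \left(- \frac{3236}{27}\right) \left(-156\right) = \frac{168272}{9}$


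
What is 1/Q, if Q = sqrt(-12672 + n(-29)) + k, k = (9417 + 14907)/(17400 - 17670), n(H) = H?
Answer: -182430/42154441 - 2025*I*sqrt(12701)/42154441 ≈ -0.0043277 - 0.0054138*I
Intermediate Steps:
k = -4054/45 (k = 24324/(-270) = 24324*(-1/270) = -4054/45 ≈ -90.089)
Q = -4054/45 + I*sqrt(12701) (Q = sqrt(-12672 - 29) - 4054/45 = sqrt(-12701) - 4054/45 = I*sqrt(12701) - 4054/45 = -4054/45 + I*sqrt(12701) ≈ -90.089 + 112.7*I)
1/Q = 1/(-4054/45 + I*sqrt(12701))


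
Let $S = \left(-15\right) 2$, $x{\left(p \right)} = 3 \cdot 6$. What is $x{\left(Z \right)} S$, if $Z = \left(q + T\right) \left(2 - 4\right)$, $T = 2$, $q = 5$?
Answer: $-540$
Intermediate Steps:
$Z = -14$ ($Z = \left(5 + 2\right) \left(2 - 4\right) = 7 \left(-2\right) = -14$)
$x{\left(p \right)} = 18$
$S = -30$
$x{\left(Z \right)} S = 18 \left(-30\right) = -540$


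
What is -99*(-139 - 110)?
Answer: 24651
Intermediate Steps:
-99*(-139 - 110) = -99*(-249) = 24651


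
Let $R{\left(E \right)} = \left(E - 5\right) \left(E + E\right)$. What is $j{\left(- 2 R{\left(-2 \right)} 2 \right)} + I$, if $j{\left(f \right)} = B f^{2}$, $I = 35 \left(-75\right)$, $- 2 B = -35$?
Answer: $216895$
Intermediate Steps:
$B = \frac{35}{2}$ ($B = \left(- \frac{1}{2}\right) \left(-35\right) = \frac{35}{2} \approx 17.5$)
$R{\left(E \right)} = 2 E \left(-5 + E\right)$ ($R{\left(E \right)} = \left(-5 + E\right) 2 E = 2 E \left(-5 + E\right)$)
$I = -2625$
$j{\left(f \right)} = \frac{35 f^{2}}{2}$
$j{\left(- 2 R{\left(-2 \right)} 2 \right)} + I = \frac{35 \left(- 2 \cdot 2 \left(-2\right) \left(-5 - 2\right) 2\right)^{2}}{2} - 2625 = \frac{35 \left(- 2 \cdot 2 \left(-2\right) \left(-7\right) 2\right)^{2}}{2} - 2625 = \frac{35 \left(\left(-2\right) 28 \cdot 2\right)^{2}}{2} - 2625 = \frac{35 \left(\left(-56\right) 2\right)^{2}}{2} - 2625 = \frac{35 \left(-112\right)^{2}}{2} - 2625 = \frac{35}{2} \cdot 12544 - 2625 = 219520 - 2625 = 216895$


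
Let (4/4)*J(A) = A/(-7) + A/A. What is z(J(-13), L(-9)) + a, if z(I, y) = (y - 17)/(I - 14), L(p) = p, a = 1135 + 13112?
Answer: 42748/3 ≈ 14249.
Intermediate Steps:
a = 14247
J(A) = 1 - A/7 (J(A) = A/(-7) + A/A = A*(-⅐) + 1 = -A/7 + 1 = 1 - A/7)
z(I, y) = (-17 + y)/(-14 + I)
z(J(-13), L(-9)) + a = (-17 - 9)/(-14 + (1 - ⅐*(-13))) + 14247 = -26/(-14 + (1 + 13/7)) + 14247 = -26/(-14 + 20/7) + 14247 = -26/(-78/7) + 14247 = -7/78*(-26) + 14247 = 7/3 + 14247 = 42748/3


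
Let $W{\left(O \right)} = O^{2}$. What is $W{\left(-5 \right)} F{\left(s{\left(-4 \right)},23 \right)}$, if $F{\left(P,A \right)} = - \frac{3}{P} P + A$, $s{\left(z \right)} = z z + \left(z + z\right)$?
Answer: $500$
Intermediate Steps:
$s{\left(z \right)} = z^{2} + 2 z$
$F{\left(P,A \right)} = -3 + A$
$W{\left(-5 \right)} F{\left(s{\left(-4 \right)},23 \right)} = \left(-5\right)^{2} \left(-3 + 23\right) = 25 \cdot 20 = 500$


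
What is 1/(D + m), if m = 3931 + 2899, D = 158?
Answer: 1/6988 ≈ 0.00014310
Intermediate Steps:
m = 6830
1/(D + m) = 1/(158 + 6830) = 1/6988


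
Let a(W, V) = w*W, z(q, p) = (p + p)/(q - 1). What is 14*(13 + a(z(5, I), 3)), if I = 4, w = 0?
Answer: 182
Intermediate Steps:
z(q, p) = 2*p/(-1 + q) (z(q, p) = (2*p)/(-1 + q) = 2*p/(-1 + q))
a(W, V) = 0 (a(W, V) = 0*W = 0)
14*(13 + a(z(5, I), 3)) = 14*(13 + 0) = 14*13 = 182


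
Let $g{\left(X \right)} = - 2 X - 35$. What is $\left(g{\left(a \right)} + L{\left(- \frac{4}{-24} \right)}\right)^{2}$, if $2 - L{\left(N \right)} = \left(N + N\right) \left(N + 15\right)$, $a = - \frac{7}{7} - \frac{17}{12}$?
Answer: $\frac{89401}{81} \approx 1103.7$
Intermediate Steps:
$a = - \frac{29}{12}$ ($a = \left(-7\right) \frac{1}{7} - \frac{17}{12} = -1 - \frac{17}{12} = - \frac{29}{12} \approx -2.4167$)
$g{\left(X \right)} = -35 - 2 X$
$L{\left(N \right)} = 2 - 2 N \left(15 + N\right)$ ($L{\left(N \right)} = 2 - \left(N + N\right) \left(N + 15\right) = 2 - 2 N \left(15 + N\right)$)
$\left(g{\left(a \right)} + L{\left(- \frac{4}{-24} \right)}\right)^{2} = \left(\left(-35 - - \frac{29}{6}\right) - \left(-2 + \frac{1}{18} + 30 \left(-4\right) \frac{1}{-24}\right)\right)^{2} = \left(\left(-35 + \frac{29}{6}\right) - \left(-2 + \frac{1}{18} + 30 \left(-4\right) \left(- \frac{1}{24}\right)\right)\right)^{2} = \left(- \frac{181}{6} - \left(3 + \frac{1}{18}\right)\right)^{2} = \left(- \frac{181}{6} - \frac{55}{18}\right)^{2} = \left(- \frac{299}{9}\right)^{2} = \frac{89401}{81}$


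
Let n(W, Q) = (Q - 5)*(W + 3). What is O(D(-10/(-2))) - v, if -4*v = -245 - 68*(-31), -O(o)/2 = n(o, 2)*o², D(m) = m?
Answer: 6663/4 ≈ 1665.8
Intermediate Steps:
n(W, Q) = (-5 + Q)*(3 + W)
O(o) = -2*o²*(-9 - 3*o) (O(o) = -2*(-15 - 5*o + 3*2 + 2*o)*o² = -2*(-15 - 5*o + 6 + 2*o)*o² = -2*(-9 - 3*o)*o² = -2*o²*(-9 - 3*o))
v = -1863/4 (v = -(-245 - 68*(-31))/4 = -(-245 + 2108)/4 = -¼*1863 = -1863/4 ≈ -465.75)
O(D(-10/(-2))) - v = 6*(-10/(-2))²*(3 - 10/(-2)) - 1*(-1863/4) = 6*(-10*(-½))²*(3 - 10*(-½)) + 1863/4 = 6*5²*(3 + 5) + 1863/4 = 6*25*8 + 1863/4 = 1200 + 1863/4 = 6663/4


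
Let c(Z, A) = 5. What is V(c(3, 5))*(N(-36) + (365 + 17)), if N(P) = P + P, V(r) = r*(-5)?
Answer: -7750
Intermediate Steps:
V(r) = -5*r
N(P) = 2*P
V(c(3, 5))*(N(-36) + (365 + 17)) = (-5*5)*(2*(-36) + (365 + 17)) = -25*(-72 + 382) = -25*310 = -7750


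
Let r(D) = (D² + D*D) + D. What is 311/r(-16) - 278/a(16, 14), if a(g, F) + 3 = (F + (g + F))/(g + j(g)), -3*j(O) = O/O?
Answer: 6483535/4464 ≈ 1452.4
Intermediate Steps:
j(O) = -⅓ (j(O) = -O/(3*O) = -⅓*1 = -⅓)
a(g, F) = -3 + (g + 2*F)/(-⅓ + g) (a(g, F) = -3 + (F + (g + F))/(g - ⅓) = -3 + (F + (F + g))/(-⅓ + g) = -3 + (g + 2*F)/(-⅓ + g))
r(D) = D + 2*D² (r(D) = (D² + D²) + D = 2*D² + D = D + 2*D²)
311/r(-16) - 278/a(16, 14) = 311/((-16*(1 + 2*(-16)))) - 278*(-1 + 3*16)/(3*(1 - 2*16 + 2*14)) = 311/((-16*(1 - 32))) - 278*(-1 + 48)/(3*(1 - 32 + 28)) = 311/((-16*(-31))) - 278/(3*(-3)/47) = 311/496 - 278/(3*(1/47)*(-3)) = 311*(1/496) - 278/(-9/47) = 311/496 - 278*(-47/9) = 311/496 + 13066/9 = 6483535/4464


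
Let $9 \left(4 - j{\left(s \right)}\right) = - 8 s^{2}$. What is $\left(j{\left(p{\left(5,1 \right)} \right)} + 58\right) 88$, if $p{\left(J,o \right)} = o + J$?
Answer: $8272$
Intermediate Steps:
$p{\left(J,o \right)} = J + o$
$j{\left(s \right)} = 4 + \frac{8 s^{2}}{9}$ ($j{\left(s \right)} = 4 - \frac{\left(-8\right) s^{2}}{9} = 4 + \frac{8 s^{2}}{9}$)
$\left(j{\left(p{\left(5,1 \right)} \right)} + 58\right) 88 = \left(\left(4 + \frac{8 \left(5 + 1\right)^{2}}{9}\right) + 58\right) 88 = \left(\left(4 + \frac{8 \cdot 6^{2}}{9}\right) + 58\right) 88 = \left(\left(4 + \frac{8}{9} \cdot 36\right) + 58\right) 88 = \left(\left(4 + 32\right) + 58\right) 88 = \left(36 + 58\right) 88 = 94 \cdot 88 = 8272$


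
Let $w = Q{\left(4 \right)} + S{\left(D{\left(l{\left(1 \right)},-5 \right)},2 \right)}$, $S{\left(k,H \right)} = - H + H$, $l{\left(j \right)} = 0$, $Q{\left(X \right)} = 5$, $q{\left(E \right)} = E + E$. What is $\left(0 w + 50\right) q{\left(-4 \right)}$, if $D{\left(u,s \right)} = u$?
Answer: $-400$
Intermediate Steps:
$q{\left(E \right)} = 2 E$
$S{\left(k,H \right)} = 0$
$w = 5$ ($w = 5 + 0 = 5$)
$\left(0 w + 50\right) q{\left(-4 \right)} = \left(0 \cdot 5 + 50\right) 2 \left(-4\right) = \left(0 + 50\right) \left(-8\right) = 50 \left(-8\right) = -400$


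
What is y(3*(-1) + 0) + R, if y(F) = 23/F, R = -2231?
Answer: -6716/3 ≈ -2238.7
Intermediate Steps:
y(3*(-1) + 0) + R = 23/(3*(-1) + 0) - 2231 = 23/(-3 + 0) - 2231 = 23/(-3) - 2231 = 23*(-⅓) - 2231 = -23/3 - 2231 = -6716/3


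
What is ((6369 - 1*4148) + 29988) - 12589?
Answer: 19620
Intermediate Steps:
((6369 - 1*4148) + 29988) - 12589 = ((6369 - 4148) + 29988) - 12589 = (2221 + 29988) - 12589 = 32209 - 12589 = 19620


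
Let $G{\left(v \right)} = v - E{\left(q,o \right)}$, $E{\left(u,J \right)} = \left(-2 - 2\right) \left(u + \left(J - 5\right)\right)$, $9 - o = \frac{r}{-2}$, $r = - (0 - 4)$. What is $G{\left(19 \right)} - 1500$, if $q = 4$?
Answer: $-1441$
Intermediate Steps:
$r = 4$ ($r = \left(-1\right) \left(-4\right) = 4$)
$o = 11$ ($o = 9 - \frac{4}{-2} = 9 - 4 \left(- \frac{1}{2}\right) = 9 - -2 = 9 + 2 = 11$)
$E{\left(u,J \right)} = 20 - 4 J - 4 u$ ($E{\left(u,J \right)} = - 4 \left(u + \left(-5 + J\right)\right) = - 4 \left(-5 + J + u\right) = 20 - 4 J - 4 u$)
$G{\left(v \right)} = 40 + v$ ($G{\left(v \right)} = v - \left(20 - 44 - 16\right) = v - -40 = v + 40 = 40 + v$)
$G{\left(19 \right)} - 1500 = \left(40 + 19\right) - 1500 = 59 - 1500 = -1441$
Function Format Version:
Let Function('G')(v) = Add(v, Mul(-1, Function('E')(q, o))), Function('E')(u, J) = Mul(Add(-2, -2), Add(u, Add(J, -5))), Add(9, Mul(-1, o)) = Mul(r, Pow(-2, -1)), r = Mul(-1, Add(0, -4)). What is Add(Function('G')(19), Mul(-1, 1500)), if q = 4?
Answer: -1441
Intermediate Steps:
r = 4 (r = Mul(-1, -4) = 4)
o = 11 (o = Add(9, Mul(-1, Mul(4, Pow(-2, -1)))) = Add(9, Mul(-1, Mul(4, Rational(-1, 2)))) = Add(9, Mul(-1, -2)) = Add(9, 2) = 11)
Function('E')(u, J) = Add(20, Mul(-4, J), Mul(-4, u)) (Function('E')(u, J) = Mul(-4, Add(u, Add(-5, J))) = Mul(-4, Add(-5, J, u)) = Add(20, Mul(-4, J), Mul(-4, u)))
Function('G')(v) = Add(40, v) (Function('G')(v) = Add(v, Mul(-1, Add(20, Mul(-4, 11), Mul(-4, 4)))) = Add(v, Mul(-1, Add(20, -44, -16))) = Add(v, Mul(-1, -40)) = Add(v, 40) = Add(40, v))
Add(Function('G')(19), Mul(-1, 1500)) = Add(Add(40, 19), Mul(-1, 1500)) = Add(59, -1500) = -1441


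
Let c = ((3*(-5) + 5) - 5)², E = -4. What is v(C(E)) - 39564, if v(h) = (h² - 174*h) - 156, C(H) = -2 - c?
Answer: 51307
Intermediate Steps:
c = 225 (c = ((-15 + 5) - 5)² = (-10 - 5)² = (-15)² = 225)
C(H) = -227 (C(H) = -2 - 1*225 = -2 - 225 = -227)
v(h) = -156 + h² - 174*h
v(C(E)) - 39564 = (-156 + (-227)² - 174*(-227)) - 39564 = (-156 + 51529 + 39498) - 39564 = 90871 - 39564 = 51307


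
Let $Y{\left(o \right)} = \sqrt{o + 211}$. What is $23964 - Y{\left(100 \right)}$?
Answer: $23964 - \sqrt{311} \approx 23946.0$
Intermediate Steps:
$Y{\left(o \right)} = \sqrt{211 + o}$
$23964 - Y{\left(100 \right)} = 23964 - \sqrt{211 + 100} = 23964 - \sqrt{311}$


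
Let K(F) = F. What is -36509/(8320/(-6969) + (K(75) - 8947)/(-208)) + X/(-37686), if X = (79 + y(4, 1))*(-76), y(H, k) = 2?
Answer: -41542437355800/47184762581 ≈ -880.42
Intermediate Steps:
X = -6156 (X = (79 + 2)*(-76) = 81*(-76) = -6156)
-36509/(8320/(-6969) + (K(75) - 8947)/(-208)) + X/(-37686) = -36509/(8320/(-6969) + (75 - 8947)/(-208)) - 6156/(-37686) = -36509/(8320*(-1/6969) - 8872*(-1/208)) - 6156*(-1/37686) = -36509/(-8320/6969 + 1109/26) + 1026/6281 = -36509/7512301/181194 + 1026/6281 = -36509*181194/7512301 + 1026/6281 = -6615211746/7512301 + 1026/6281 = -41542437355800/47184762581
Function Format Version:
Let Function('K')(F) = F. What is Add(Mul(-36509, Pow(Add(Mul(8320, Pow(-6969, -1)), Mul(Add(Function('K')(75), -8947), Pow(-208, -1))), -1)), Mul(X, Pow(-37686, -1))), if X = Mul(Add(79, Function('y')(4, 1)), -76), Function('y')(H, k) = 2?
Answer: Rational(-41542437355800, 47184762581) ≈ -880.42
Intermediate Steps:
X = -6156 (X = Mul(Add(79, 2), -76) = Mul(81, -76) = -6156)
Add(Mul(-36509, Pow(Add(Mul(8320, Pow(-6969, -1)), Mul(Add(Function('K')(75), -8947), Pow(-208, -1))), -1)), Mul(X, Pow(-37686, -1))) = Add(Mul(-36509, Pow(Add(Mul(8320, Pow(-6969, -1)), Mul(Add(75, -8947), Pow(-208, -1))), -1)), Mul(-6156, Pow(-37686, -1))) = Add(Mul(-36509, Pow(Add(Mul(8320, Rational(-1, 6969)), Mul(-8872, Rational(-1, 208))), -1)), Mul(-6156, Rational(-1, 37686))) = Add(Mul(-36509, Pow(Add(Rational(-8320, 6969), Rational(1109, 26)), -1)), Rational(1026, 6281)) = Add(Mul(-36509, Pow(Rational(7512301, 181194), -1)), Rational(1026, 6281)) = Add(Mul(-36509, Rational(181194, 7512301)), Rational(1026, 6281)) = Add(Rational(-6615211746, 7512301), Rational(1026, 6281)) = Rational(-41542437355800, 47184762581)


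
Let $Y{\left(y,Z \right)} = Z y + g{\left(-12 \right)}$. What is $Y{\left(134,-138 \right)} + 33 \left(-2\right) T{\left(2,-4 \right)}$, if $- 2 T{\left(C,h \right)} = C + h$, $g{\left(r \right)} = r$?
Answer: $-18570$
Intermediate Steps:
$T{\left(C,h \right)} = - \frac{C}{2} - \frac{h}{2}$ ($T{\left(C,h \right)} = - \frac{C + h}{2} = - \frac{C}{2} - \frac{h}{2}$)
$Y{\left(y,Z \right)} = -12 + Z y$ ($Y{\left(y,Z \right)} = Z y - 12 = -12 + Z y$)
$Y{\left(134,-138 \right)} + 33 \left(-2\right) T{\left(2,-4 \right)} = \left(-12 - 18492\right) + 33 \left(-2\right) \left(\left(- \frac{1}{2}\right) 2 - -2\right) = \left(-12 - 18492\right) - 66 \left(-1 + 2\right) = -18504 - 66 = -18570$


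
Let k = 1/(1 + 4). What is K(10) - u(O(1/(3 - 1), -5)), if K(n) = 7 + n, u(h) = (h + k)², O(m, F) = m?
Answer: 1651/100 ≈ 16.510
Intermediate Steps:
k = ⅕ (k = 1/5 = ⅕ ≈ 0.20000)
u(h) = (⅕ + h)² (u(h) = (h + ⅕)² = (⅕ + h)²)
K(10) - u(O(1/(3 - 1), -5)) = (7 + 10) - (1 + 5/(3 - 1))²/25 = 17 - (1 + 5/2)²/25 = 17 - (7/2)²/25 = 17 - 49/(25*4) = 17 - 1*49/100 = 17 - 49/100 = 1651/100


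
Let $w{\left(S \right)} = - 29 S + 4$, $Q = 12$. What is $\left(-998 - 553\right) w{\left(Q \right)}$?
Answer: $533544$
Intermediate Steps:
$w{\left(S \right)} = 4 - 29 S$
$\left(-998 - 553\right) w{\left(Q \right)} = \left(-998 - 553\right) \left(4 - 348\right) = - 1551 \left(4 - 348\right) = \left(-1551\right) \left(-344\right) = 533544$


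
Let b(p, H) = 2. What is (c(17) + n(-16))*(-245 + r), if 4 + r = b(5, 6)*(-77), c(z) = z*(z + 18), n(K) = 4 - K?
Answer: -247845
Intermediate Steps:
c(z) = z*(18 + z)
r = -158 (r = -4 + 2*(-77) = -4 - 154 = -158)
(c(17) + n(-16))*(-245 + r) = (17*(18 + 17) + (4 - 1*(-16)))*(-245 - 158) = (17*35 + (4 + 16))*(-403) = (595 + 20)*(-403) = 615*(-403) = -247845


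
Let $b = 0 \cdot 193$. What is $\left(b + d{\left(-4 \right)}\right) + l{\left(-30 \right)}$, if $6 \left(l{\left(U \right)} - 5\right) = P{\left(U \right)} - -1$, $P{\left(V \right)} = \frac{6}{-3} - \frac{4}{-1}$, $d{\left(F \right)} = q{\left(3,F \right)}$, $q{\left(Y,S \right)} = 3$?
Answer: $\frac{17}{2} \approx 8.5$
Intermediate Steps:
$d{\left(F \right)} = 3$
$b = 0$
$P{\left(V \right)} = 2$ ($P{\left(V \right)} = 6 \left(- \frac{1}{3}\right) - -4 = -2 + 4 = 2$)
$l{\left(U \right)} = \frac{11}{2}$ ($l{\left(U \right)} = 5 + \frac{2 - -1}{6} = 5 + \frac{2 + 1}{6} = 5 + \frac{1}{6} \cdot 3 = 5 + \frac{1}{2} = \frac{11}{2}$)
$\left(b + d{\left(-4 \right)}\right) + l{\left(-30 \right)} = \left(0 + 3\right) + \frac{11}{2} = 3 + \frac{11}{2} = \frac{17}{2}$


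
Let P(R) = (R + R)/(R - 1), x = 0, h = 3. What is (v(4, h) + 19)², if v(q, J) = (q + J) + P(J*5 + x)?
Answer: 38809/49 ≈ 792.02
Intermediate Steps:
P(R) = 2*R/(-1 + R) (P(R) = (2*R)/(-1 + R) = 2*R/(-1 + R))
v(q, J) = J + q + 10*J/(-1 + 5*J) (v(q, J) = (q + J) + 2*(J*5 + 0)/(-1 + (J*5 + 0)) = (J + q) + 2*(5*J + 0)/(-1 + (5*J + 0)) = (J + q) + 2*(5*J)/(-1 + 5*J) = (J + q) + 10*J/(-1 + 5*J) = J + q + 10*J/(-1 + 5*J))
(v(4, h) + 19)² = ((10*3 + (-1 + 5*3)*(3 + 4))/(-1 + 5*3) + 19)² = ((30 + (-1 + 15)*7)/(-1 + 15) + 19)² = ((30 + 14*7)/14 + 19)² = ((30 + 98)/14 + 19)² = ((1/14)*128 + 19)² = (64/7 + 19)² = (197/7)² = 38809/49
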